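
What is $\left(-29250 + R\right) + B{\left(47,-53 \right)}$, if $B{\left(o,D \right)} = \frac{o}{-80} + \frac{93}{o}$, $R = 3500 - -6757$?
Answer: $- \frac{71408449}{3760} \approx -18992.0$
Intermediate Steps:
$R = 10257$ ($R = 3500 + 6757 = 10257$)
$B{\left(o,D \right)} = \frac{93}{o} - \frac{o}{80}$ ($B{\left(o,D \right)} = o \left(- \frac{1}{80}\right) + \frac{93}{o} = - \frac{o}{80} + \frac{93}{o} = \frac{93}{o} - \frac{o}{80}$)
$\left(-29250 + R\right) + B{\left(47,-53 \right)} = \left(-29250 + 10257\right) + \left(\frac{93}{47} - \frac{47}{80}\right) = -18993 + \left(93 \cdot \frac{1}{47} - \frac{47}{80}\right) = -18993 + \left(\frac{93}{47} - \frac{47}{80}\right) = -18993 + \frac{5231}{3760} = - \frac{71408449}{3760}$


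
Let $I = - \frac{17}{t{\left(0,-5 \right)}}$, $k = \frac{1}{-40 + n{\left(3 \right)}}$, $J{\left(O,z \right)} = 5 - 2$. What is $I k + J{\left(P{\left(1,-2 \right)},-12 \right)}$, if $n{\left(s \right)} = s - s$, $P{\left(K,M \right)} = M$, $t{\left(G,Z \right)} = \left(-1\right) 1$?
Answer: $\frac{103}{40} \approx 2.575$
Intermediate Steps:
$t{\left(G,Z \right)} = -1$
$n{\left(s \right)} = 0$
$J{\left(O,z \right)} = 3$
$k = - \frac{1}{40}$ ($k = \frac{1}{-40 + 0} = \frac{1}{-40} = - \frac{1}{40} \approx -0.025$)
$I = 17$ ($I = - \frac{17}{-1} = \left(-17\right) \left(-1\right) = 17$)
$I k + J{\left(P{\left(1,-2 \right)},-12 \right)} = 17 \left(- \frac{1}{40}\right) + 3 = - \frac{17}{40} + 3 = \frac{103}{40}$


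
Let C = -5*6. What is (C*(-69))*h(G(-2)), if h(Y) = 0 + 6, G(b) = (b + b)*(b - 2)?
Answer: 12420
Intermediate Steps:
G(b) = 2*b*(-2 + b) (G(b) = (2*b)*(-2 + b) = 2*b*(-2 + b))
h(Y) = 6
C = -30
(C*(-69))*h(G(-2)) = -30*(-69)*6 = 2070*6 = 12420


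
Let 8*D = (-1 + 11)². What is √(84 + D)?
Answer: √386/2 ≈ 9.8234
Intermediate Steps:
D = 25/2 (D = (-1 + 11)²/8 = (⅛)*10² = (⅛)*100 = 25/2 ≈ 12.500)
√(84 + D) = √(84 + 25/2) = √(193/2) = √386/2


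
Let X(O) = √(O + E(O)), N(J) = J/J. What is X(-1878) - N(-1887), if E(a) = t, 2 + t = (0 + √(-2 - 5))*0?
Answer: -1 + 2*I*√470 ≈ -1.0 + 43.359*I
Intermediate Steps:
N(J) = 1
t = -2 (t = -2 + (0 + √(-2 - 5))*0 = -2 + (0 + √(-7))*0 = -2 + (0 + I*√7)*0 = -2 + (I*√7)*0 = -2 + 0 = -2)
E(a) = -2
X(O) = √(-2 + O) (X(O) = √(O - 2) = √(-2 + O))
X(-1878) - N(-1887) = √(-2 - 1878) - 1*1 = √(-1880) - 1 = 2*I*√470 - 1 = -1 + 2*I*√470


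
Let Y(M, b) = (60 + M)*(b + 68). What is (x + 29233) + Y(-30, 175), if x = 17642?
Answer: 54165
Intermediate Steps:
Y(M, b) = (60 + M)*(68 + b)
(x + 29233) + Y(-30, 175) = (17642 + 29233) + (4080 + 60*175 + 68*(-30) - 30*175) = 46875 + (4080 + 10500 - 2040 - 5250) = 46875 + 7290 = 54165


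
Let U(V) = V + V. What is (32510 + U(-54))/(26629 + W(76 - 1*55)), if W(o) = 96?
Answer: 32402/26725 ≈ 1.2124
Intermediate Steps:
U(V) = 2*V
(32510 + U(-54))/(26629 + W(76 - 1*55)) = (32510 + 2*(-54))/(26629 + 96) = (32510 - 108)/26725 = 32402*(1/26725) = 32402/26725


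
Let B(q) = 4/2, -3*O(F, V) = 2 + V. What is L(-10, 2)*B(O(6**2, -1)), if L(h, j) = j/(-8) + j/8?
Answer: 0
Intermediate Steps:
L(h, j) = 0 (L(h, j) = j*(-1/8) + j*(1/8) = -j/8 + j/8 = 0)
O(F, V) = -2/3 - V/3 (O(F, V) = -(2 + V)/3 = -2/3 - V/3)
B(q) = 2 (B(q) = 4*(1/2) = 2)
L(-10, 2)*B(O(6**2, -1)) = 0*2 = 0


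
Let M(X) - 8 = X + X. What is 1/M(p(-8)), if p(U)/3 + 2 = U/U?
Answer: ½ ≈ 0.50000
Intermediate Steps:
p(U) = -3 (p(U) = -6 + 3*(U/U) = -6 + 3*1 = -6 + 3 = -3)
M(X) = 8 + 2*X (M(X) = 8 + (X + X) = 8 + 2*X)
1/M(p(-8)) = 1/(8 + 2*(-3)) = 1/(8 - 6) = 1/2 = ½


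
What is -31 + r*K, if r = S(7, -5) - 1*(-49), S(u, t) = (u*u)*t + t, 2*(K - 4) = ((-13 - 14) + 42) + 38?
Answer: -12323/2 ≈ -6161.5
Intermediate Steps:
K = 61/2 (K = 4 + (((-13 - 14) + 42) + 38)/2 = 4 + ((-27 + 42) + 38)/2 = 4 + (15 + 38)/2 = 4 + (½)*53 = 4 + 53/2 = 61/2 ≈ 30.500)
S(u, t) = t + t*u² (S(u, t) = u²*t + t = t*u² + t = t + t*u²)
r = -201 (r = -5*(1 + 7²) - 1*(-49) = -5*(1 + 49) + 49 = -5*50 + 49 = -250 + 49 = -201)
-31 + r*K = -31 - 201*61/2 = -31 - 12261/2 = -12323/2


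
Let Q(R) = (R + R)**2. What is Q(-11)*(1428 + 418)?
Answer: 893464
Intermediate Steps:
Q(R) = 4*R**2 (Q(R) = (2*R)**2 = 4*R**2)
Q(-11)*(1428 + 418) = (4*(-11)**2)*(1428 + 418) = (4*121)*1846 = 484*1846 = 893464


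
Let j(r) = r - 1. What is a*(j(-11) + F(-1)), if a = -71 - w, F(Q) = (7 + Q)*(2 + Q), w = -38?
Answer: 198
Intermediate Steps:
j(r) = -1 + r
F(Q) = (2 + Q)*(7 + Q)
a = -33 (a = -71 - 1*(-38) = -71 + 38 = -33)
a*(j(-11) + F(-1)) = -33*((-1 - 11) + (14 + (-1)² + 9*(-1))) = -33*(-12 + (14 + 1 - 9)) = -33*(-12 + 6) = -33*(-6) = 198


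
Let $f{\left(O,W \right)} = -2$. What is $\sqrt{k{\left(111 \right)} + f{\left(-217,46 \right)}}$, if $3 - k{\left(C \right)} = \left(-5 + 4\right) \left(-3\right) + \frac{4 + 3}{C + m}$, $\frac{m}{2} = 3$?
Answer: $\frac{i \sqrt{3133}}{39} \approx 1.4352 i$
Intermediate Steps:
$m = 6$ ($m = 2 \cdot 3 = 6$)
$k{\left(C \right)} = - \frac{7}{6 + C}$ ($k{\left(C \right)} = 3 - \left(\left(-5 + 4\right) \left(-3\right) + \frac{4 + 3}{C + 6}\right) = 3 - \left(\left(-1\right) \left(-3\right) + \frac{7}{6 + C}\right) = 3 - \left(3 + \frac{7}{6 + C}\right) = - \frac{7}{6 + C}$)
$\sqrt{k{\left(111 \right)} + f{\left(-217,46 \right)}} = \sqrt{- \frac{7}{6 + 111} - 2} = \sqrt{- \frac{7}{117} - 2} = \sqrt{- \frac{241}{117}} = \frac{i \sqrt{3133}}{39}$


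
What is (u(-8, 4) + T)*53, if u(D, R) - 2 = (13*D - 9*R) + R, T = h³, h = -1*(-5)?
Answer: -477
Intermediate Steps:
h = 5
T = 125 (T = 5³ = 125)
u(D, R) = 2 - 8*R + 13*D (u(D, R) = 2 + ((13*D - 9*R) + R) = 2 + ((-9*R + 13*D) + R) = 2 + (-8*R + 13*D) = 2 - 8*R + 13*D)
(u(-8, 4) + T)*53 = ((2 - 8*4 + 13*(-8)) + 125)*53 = ((2 - 32 - 104) + 125)*53 = (-134 + 125)*53 = -9*53 = -477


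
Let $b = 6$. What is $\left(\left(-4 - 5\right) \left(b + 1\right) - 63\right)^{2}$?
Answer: $15876$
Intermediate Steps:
$\left(\left(-4 - 5\right) \left(b + 1\right) - 63\right)^{2} = \left(\left(-4 - 5\right) \left(6 + 1\right) - 63\right)^{2} = \left(\left(-4 - 5\right) 7 - 63\right)^{2} = \left(\left(-9\right) 7 - 63\right)^{2} = \left(-63 - 63\right)^{2} = \left(-126\right)^{2} = 15876$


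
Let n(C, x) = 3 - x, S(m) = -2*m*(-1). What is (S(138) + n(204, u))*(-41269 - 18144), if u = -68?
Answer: -20616311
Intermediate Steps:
S(m) = 2*m
(S(138) + n(204, u))*(-41269 - 18144) = (2*138 + (3 - 1*(-68)))*(-41269 - 18144) = (276 + (3 + 68))*(-59413) = (276 + 71)*(-59413) = 347*(-59413) = -20616311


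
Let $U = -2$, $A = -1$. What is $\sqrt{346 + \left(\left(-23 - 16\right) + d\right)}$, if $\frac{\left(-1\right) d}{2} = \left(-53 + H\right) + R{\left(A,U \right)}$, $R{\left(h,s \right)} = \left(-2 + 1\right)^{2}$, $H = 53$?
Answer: $\sqrt{305} \approx 17.464$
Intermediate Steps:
$R{\left(h,s \right)} = 1$ ($R{\left(h,s \right)} = \left(-1\right)^{2} = 1$)
$d = -2$ ($d = - 2 \left(\left(-53 + 53\right) + 1\right) = - 2 \left(0 + 1\right) = \left(-2\right) 1 = -2$)
$\sqrt{346 + \left(\left(-23 - 16\right) + d\right)} = \sqrt{346 - 41} = \sqrt{305}$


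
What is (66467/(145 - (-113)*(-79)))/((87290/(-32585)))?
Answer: 61880777/21902308 ≈ 2.8253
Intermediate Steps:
(66467/(145 - (-113)*(-79)))/((87290/(-32585))) = (66467/(145 - 113*79))/((87290*(-1/32585))) = (66467/(145 - 8927))/(-2494/931) = (66467/(-8782))*(-931/2494) = (66467*(-1/8782))*(-931/2494) = -66467/8782*(-931/2494) = 61880777/21902308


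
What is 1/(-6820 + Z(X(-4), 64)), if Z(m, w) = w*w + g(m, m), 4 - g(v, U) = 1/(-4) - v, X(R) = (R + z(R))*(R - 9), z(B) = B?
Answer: -4/10463 ≈ -0.00038230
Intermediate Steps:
X(R) = 2*R*(-9 + R) (X(R) = (R + R)*(R - 9) = (2*R)*(-9 + R) = 2*R*(-9 + R))
g(v, U) = 17/4 + v (g(v, U) = 4 - (1/(-4) - v) = 4 - (1*(-1/4) - v) = 4 - (-1/4 - v) = 4 + (1/4 + v) = 17/4 + v)
Z(m, w) = 17/4 + m + w**2 (Z(m, w) = w*w + (17/4 + m) = w**2 + (17/4 + m) = 17/4 + m + w**2)
1/(-6820 + Z(X(-4), 64)) = 1/(-6820 + (17/4 + 2*(-4)*(-9 - 4) + 64**2)) = 1/(-6820 + (17/4 + 2*(-4)*(-13) + 4096)) = 1/(-6820 + (17/4 + 104 + 4096)) = 1/(-6820 + 16817/4) = 1/(-10463/4) = -4/10463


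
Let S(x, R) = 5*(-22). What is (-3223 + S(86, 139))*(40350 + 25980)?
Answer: -221077890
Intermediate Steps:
S(x, R) = -110
(-3223 + S(86, 139))*(40350 + 25980) = (-3223 - 110)*(40350 + 25980) = -3333*66330 = -221077890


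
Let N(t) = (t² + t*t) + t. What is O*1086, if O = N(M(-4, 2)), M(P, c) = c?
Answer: 10860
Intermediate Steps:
N(t) = t + 2*t² (N(t) = (t² + t²) + t = 2*t² + t = t + 2*t²)
O = 10 (O = 2*(1 + 2*2) = 2*(1 + 4) = 2*5 = 10)
O*1086 = 10*1086 = 10860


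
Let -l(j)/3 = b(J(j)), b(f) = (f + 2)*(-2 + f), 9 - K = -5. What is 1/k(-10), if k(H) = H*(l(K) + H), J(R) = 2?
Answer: 1/100 ≈ 0.010000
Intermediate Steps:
K = 14 (K = 9 - 1*(-5) = 9 + 5 = 14)
b(f) = (-2 + f)*(2 + f) (b(f) = (2 + f)*(-2 + f) = (-2 + f)*(2 + f))
l(j) = 0 (l(j) = -3*(-4 + 2**2) = -3*(-4 + 4) = -3*0 = 0)
k(H) = H**2 (k(H) = H*(0 + H) = H*H = H**2)
1/k(-10) = 1/((-10)**2) = 1/100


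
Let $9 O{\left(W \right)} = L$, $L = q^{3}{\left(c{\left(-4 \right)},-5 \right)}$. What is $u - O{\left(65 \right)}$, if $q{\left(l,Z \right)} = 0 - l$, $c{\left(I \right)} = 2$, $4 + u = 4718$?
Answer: $\frac{42434}{9} \approx 4714.9$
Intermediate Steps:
$u = 4714$ ($u = -4 + 4718 = 4714$)
$q{\left(l,Z \right)} = - l$
$L = -8$ ($L = \left(\left(-1\right) 2\right)^{3} = \left(-2\right)^{3} = -8$)
$O{\left(W \right)} = - \frac{8}{9}$ ($O{\left(W \right)} = \frac{1}{9} \left(-8\right) = - \frac{8}{9}$)
$u - O{\left(65 \right)} = 4714 - - \frac{8}{9} = 4714 + \frac{8}{9} = \frac{42434}{9}$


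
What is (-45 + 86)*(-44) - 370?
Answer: -2174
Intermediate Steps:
(-45 + 86)*(-44) - 370 = 41*(-44) - 370 = -1804 - 370 = -2174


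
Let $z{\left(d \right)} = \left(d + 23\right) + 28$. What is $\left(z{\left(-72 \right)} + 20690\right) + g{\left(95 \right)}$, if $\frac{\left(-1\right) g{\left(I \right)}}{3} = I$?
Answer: $20384$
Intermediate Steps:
$g{\left(I \right)} = - 3 I$
$z{\left(d \right)} = 51 + d$ ($z{\left(d \right)} = \left(23 + d\right) + 28 = 51 + d$)
$\left(z{\left(-72 \right)} + 20690\right) + g{\left(95 \right)} = \left(\left(51 - 72\right) + 20690\right) - 285 = \left(-21 + 20690\right) - 285 = 20669 - 285 = 20384$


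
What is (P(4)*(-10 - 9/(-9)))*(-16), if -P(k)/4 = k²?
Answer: -9216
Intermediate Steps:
P(k) = -4*k²
(P(4)*(-10 - 9/(-9)))*(-16) = ((-4*4²)*(-10 - 9/(-9)))*(-16) = ((-4*16)*(-10 - 9*(-⅑)))*(-16) = -64*(-10 + 1)*(-16) = -64*(-9)*(-16) = 576*(-16) = -9216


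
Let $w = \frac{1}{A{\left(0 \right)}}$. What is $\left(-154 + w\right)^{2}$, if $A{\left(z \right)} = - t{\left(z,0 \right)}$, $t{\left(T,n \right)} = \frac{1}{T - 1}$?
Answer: $23409$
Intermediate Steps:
$t{\left(T,n \right)} = \frac{1}{-1 + T}$
$A{\left(z \right)} = - \frac{1}{-1 + z}$
$w = 1$ ($w = \frac{1}{\left(-1\right) \frac{1}{-1 + 0}} = \frac{1}{\left(-1\right) \frac{1}{-1}} = \frac{1}{\left(-1\right) \left(-1\right)} = 1^{-1} = 1$)
$\left(-154 + w\right)^{2} = \left(-154 + 1\right)^{2} = \left(-153\right)^{2} = 23409$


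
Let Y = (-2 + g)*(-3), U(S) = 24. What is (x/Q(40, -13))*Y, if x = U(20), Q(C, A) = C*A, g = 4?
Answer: 18/65 ≈ 0.27692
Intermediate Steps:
Q(C, A) = A*C
Y = -6 (Y = (-2 + 4)*(-3) = 2*(-3) = -6)
x = 24
(x/Q(40, -13))*Y = (24/((-13*40)))*(-6) = (24/(-520))*(-6) = (24*(-1/520))*(-6) = -3/65*(-6) = 18/65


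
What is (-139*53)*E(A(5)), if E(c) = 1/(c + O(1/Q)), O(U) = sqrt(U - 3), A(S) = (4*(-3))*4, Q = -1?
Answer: 88404/577 + 7367*I/1154 ≈ 153.21 + 6.3839*I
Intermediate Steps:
A(S) = -48 (A(S) = -12*4 = -48)
O(U) = sqrt(-3 + U)
E(c) = 1/(c + 2*I) (E(c) = 1/(c + sqrt(-3 + 1/(-1))) = 1/(c + sqrt(-3 - 1)) = 1/(c + sqrt(-4)) = 1/(c + 2*I))
(-139*53)*E(A(5)) = (-139*53)/(-48 + 2*I) = -7367*(-48 - 2*I)/2308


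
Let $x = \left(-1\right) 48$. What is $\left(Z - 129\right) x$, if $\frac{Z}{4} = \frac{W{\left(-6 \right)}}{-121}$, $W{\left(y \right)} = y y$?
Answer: $\frac{756144}{121} \approx 6249.1$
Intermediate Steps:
$x = -48$
$W{\left(y \right)} = y^{2}$
$Z = - \frac{144}{121}$ ($Z = 4 \frac{\left(-6\right)^{2}}{-121} = 4 \cdot 36 \left(- \frac{1}{121}\right) = 4 \left(- \frac{36}{121}\right) = - \frac{144}{121} \approx -1.1901$)
$\left(Z - 129\right) x = \left(- \frac{144}{121} - 129\right) \left(-48\right) = \left(- \frac{15753}{121}\right) \left(-48\right) = \frac{756144}{121}$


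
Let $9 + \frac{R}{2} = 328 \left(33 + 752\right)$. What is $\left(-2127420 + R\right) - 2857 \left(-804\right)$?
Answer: $684550$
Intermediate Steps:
$R = 514942$ ($R = -18 + 2 \cdot 328 \left(33 + 752\right) = -18 + 2 \cdot 328 \cdot 785 = -18 + 2 \cdot 257480 = -18 + 514960 = 514942$)
$\left(-2127420 + R\right) - 2857 \left(-804\right) = \left(-2127420 + 514942\right) - 2857 \left(-804\right) = -1612478 - -2297028 = -1612478 + 2297028 = 684550$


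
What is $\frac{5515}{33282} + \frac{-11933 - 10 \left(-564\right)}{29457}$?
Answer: $- \frac{5220919}{108931986} \approx -0.047928$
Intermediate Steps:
$\frac{5515}{33282} + \frac{-11933 - 10 \left(-564\right)}{29457} = 5515 \cdot \frac{1}{33282} + \left(-11933 - -5640\right) \frac{1}{29457} = \frac{5515}{33282} + \left(-11933 + 5640\right) \frac{1}{29457} = \frac{5515}{33282} - \frac{6293}{29457} = - \frac{5220919}{108931986}$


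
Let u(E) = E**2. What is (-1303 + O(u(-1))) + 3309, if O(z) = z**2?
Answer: 2007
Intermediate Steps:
(-1303 + O(u(-1))) + 3309 = (-1303 + ((-1)**2)**2) + 3309 = (-1303 + 1**2) + 3309 = (-1303 + 1) + 3309 = -1302 + 3309 = 2007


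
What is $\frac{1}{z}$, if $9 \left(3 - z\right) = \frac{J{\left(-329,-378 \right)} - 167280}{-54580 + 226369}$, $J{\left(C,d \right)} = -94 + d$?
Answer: $\frac{1546101}{4806055} \approx 0.3217$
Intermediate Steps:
$z = \frac{4806055}{1546101}$ ($z = 3 - \frac{\left(\left(-94 - 378\right) - 167280\right) \frac{1}{-54580 + 226369}}{9} = 3 - \frac{\left(-472 - 167280\right) \frac{1}{171789}}{9} = 3 - \frac{\left(-167752\right) \frac{1}{171789}}{9} = 3 - - \frac{167752}{1546101} = 3 + \frac{167752}{1546101} = \frac{4806055}{1546101} \approx 3.1085$)
$\frac{1}{z} = \frac{1}{\frac{4806055}{1546101}} = \frac{1546101}{4806055}$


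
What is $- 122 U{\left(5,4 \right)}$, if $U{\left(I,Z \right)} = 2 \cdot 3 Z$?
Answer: $-2928$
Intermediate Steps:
$U{\left(I,Z \right)} = 6 Z$
$- 122 U{\left(5,4 \right)} = - 122 \cdot 6 \cdot 4 = \left(-122\right) 24 = -2928$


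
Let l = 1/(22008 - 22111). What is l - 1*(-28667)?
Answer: 2952700/103 ≈ 28667.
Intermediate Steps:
l = -1/103 (l = 1/(-103) = -1/103 ≈ -0.0097087)
l - 1*(-28667) = -1/103 - 1*(-28667) = -1/103 + 28667 = 2952700/103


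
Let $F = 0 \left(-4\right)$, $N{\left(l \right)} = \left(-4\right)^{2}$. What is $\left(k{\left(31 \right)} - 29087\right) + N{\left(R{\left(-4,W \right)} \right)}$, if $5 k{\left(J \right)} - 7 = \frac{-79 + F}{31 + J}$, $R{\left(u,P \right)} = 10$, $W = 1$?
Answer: $- \frac{1802331}{62} \approx -29070.0$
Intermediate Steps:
$N{\left(l \right)} = 16$
$F = 0$
$k{\left(J \right)} = \frac{7}{5} - \frac{79}{5 \left(31 + J\right)}$ ($k{\left(J \right)} = \frac{7}{5} + \frac{\left(-79 + 0\right) \frac{1}{31 + J}}{5} = \frac{7}{5} + \frac{\left(-79\right) \frac{1}{31 + J}}{5} = \frac{7}{5} - \frac{79}{5 \left(31 + J\right)}$)
$\left(k{\left(31 \right)} - 29087\right) + N{\left(R{\left(-4,W \right)} \right)} = \left(\frac{138 + 7 \cdot 31}{5 \left(31 + 31\right)} - 29087\right) + 16 = \left(\frac{138 + 217}{5 \cdot 62} - 29087\right) + 16 = \left(\frac{1}{5} \cdot \frac{1}{62} \cdot 355 - 29087\right) + 16 = \left(\frac{71}{62} - 29087\right) + 16 = - \frac{1803323}{62} + 16 = - \frac{1802331}{62}$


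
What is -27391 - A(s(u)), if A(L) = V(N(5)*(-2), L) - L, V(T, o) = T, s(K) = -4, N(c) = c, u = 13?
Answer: -27385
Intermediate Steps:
A(L) = -10 - L (A(L) = 5*(-2) - L = -10 - L)
-27391 - A(s(u)) = -27391 - (-10 - 1*(-4)) = -27391 - (-10 + 4) = -27391 - 1*(-6) = -27391 + 6 = -27385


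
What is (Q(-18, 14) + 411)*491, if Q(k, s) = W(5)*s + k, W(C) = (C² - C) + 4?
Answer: 357939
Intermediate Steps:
W(C) = 4 + C² - C
Q(k, s) = k + 24*s (Q(k, s) = (4 + 5² - 1*5)*s + k = (4 + 25 - 5)*s + k = 24*s + k = k + 24*s)
(Q(-18, 14) + 411)*491 = ((-18 + 24*14) + 411)*491 = ((-18 + 336) + 411)*491 = (318 + 411)*491 = 729*491 = 357939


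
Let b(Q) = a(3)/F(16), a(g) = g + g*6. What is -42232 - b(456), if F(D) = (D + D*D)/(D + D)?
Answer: -717986/17 ≈ -42235.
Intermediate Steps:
F(D) = (D + D²)/(2*D) (F(D) = (D + D²)/((2*D)) = (D + D²)*(1/(2*D)) = (D + D²)/(2*D))
a(g) = 7*g (a(g) = g + 6*g = 7*g)
b(Q) = 42/17 (b(Q) = (7*3)/(½ + (½)*16) = 21/(½ + 8) = 21/(17/2) = 21*(2/17) = 42/17)
-42232 - b(456) = -42232 - 1*42/17 = -42232 - 42/17 = -717986/17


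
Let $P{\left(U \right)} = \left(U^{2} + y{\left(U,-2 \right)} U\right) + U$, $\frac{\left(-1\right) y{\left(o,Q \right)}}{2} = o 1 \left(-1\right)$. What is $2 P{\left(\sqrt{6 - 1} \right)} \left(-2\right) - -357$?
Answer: $297 - 4 \sqrt{5} \approx 288.06$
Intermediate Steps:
$y{\left(o,Q \right)} = 2 o$ ($y{\left(o,Q \right)} = - 2 o 1 \left(-1\right) = - 2 o \left(-1\right) = - 2 \left(- o\right) = 2 o$)
$P{\left(U \right)} = U + 3 U^{2}$ ($P{\left(U \right)} = \left(U^{2} + 2 U U\right) + U = \left(U^{2} + 2 U^{2}\right) + U = 3 U^{2} + U = U + 3 U^{2}$)
$2 P{\left(\sqrt{6 - 1} \right)} \left(-2\right) - -357 = 2 \sqrt{6 - 1} \left(1 + 3 \sqrt{6 - 1}\right) \left(-2\right) - -357 = 2 \sqrt{5} \left(1 + 3 \sqrt{5}\right) \left(-2\right) + 357 = - 4 \sqrt{5} \left(1 + 3 \sqrt{5}\right) + 357 = 357 - 4 \sqrt{5} \left(1 + 3 \sqrt{5}\right)$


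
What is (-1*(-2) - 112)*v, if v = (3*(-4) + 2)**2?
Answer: -11000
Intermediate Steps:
v = 100 (v = (-12 + 2)**2 = (-10)**2 = 100)
(-1*(-2) - 112)*v = (-1*(-2) - 112)*100 = (2 - 112)*100 = -110*100 = -11000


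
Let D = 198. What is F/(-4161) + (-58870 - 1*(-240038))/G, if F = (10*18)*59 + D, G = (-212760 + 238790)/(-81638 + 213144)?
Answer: 869598313682/950095 ≈ 9.1528e+5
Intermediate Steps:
G = 13015/65753 (G = 26030/131506 = 26030*(1/131506) = 13015/65753 ≈ 0.19794)
F = 10818 (F = (10*18)*59 + 198 = 180*59 + 198 = 10620 + 198 = 10818)
F/(-4161) + (-58870 - 1*(-240038))/G = 10818/(-4161) + (-58870 - 1*(-240038))/(13015/65753) = 10818*(-1/4161) + (-58870 + 240038)*(65753/13015) = -3606/1387 + 181168*(65753/13015) = -3606/1387 + 11912339504/13015 = 869598313682/950095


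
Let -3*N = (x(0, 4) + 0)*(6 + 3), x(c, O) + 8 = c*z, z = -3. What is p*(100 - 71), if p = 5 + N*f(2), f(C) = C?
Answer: 1537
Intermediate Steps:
x(c, O) = -8 - 3*c (x(c, O) = -8 + c*(-3) = -8 - 3*c)
N = 24 (N = -((-8 - 3*0) + 0)*(6 + 3)/3 = -((-8 + 0) + 0)*9/3 = -(-8 + 0)*9/3 = -(-8)*9/3 = -⅓*(-72) = 24)
p = 53 (p = 5 + 24*2 = 5 + 48 = 53)
p*(100 - 71) = 53*(100 - 71) = 53*29 = 1537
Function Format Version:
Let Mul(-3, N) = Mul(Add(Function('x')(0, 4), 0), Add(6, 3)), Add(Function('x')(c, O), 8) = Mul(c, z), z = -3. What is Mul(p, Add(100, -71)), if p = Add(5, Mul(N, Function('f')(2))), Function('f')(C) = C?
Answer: 1537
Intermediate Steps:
Function('x')(c, O) = Add(-8, Mul(-3, c)) (Function('x')(c, O) = Add(-8, Mul(c, -3)) = Add(-8, Mul(-3, c)))
N = 24 (N = Mul(Rational(-1, 3), Mul(Add(Add(-8, Mul(-3, 0)), 0), Add(6, 3))) = Mul(Rational(-1, 3), Mul(Add(Add(-8, 0), 0), 9)) = Mul(Rational(-1, 3), Mul(Add(-8, 0), 9)) = Mul(Rational(-1, 3), Mul(-8, 9)) = Mul(Rational(-1, 3), -72) = 24)
p = 53 (p = Add(5, Mul(24, 2)) = Add(5, 48) = 53)
Mul(p, Add(100, -71)) = Mul(53, Add(100, -71)) = Mul(53, 29) = 1537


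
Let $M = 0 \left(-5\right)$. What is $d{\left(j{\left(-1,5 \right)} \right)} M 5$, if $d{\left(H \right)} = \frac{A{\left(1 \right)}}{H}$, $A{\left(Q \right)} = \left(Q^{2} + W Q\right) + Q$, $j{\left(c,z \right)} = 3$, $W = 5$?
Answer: $0$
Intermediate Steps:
$M = 0$
$A{\left(Q \right)} = Q^{2} + 6 Q$ ($A{\left(Q \right)} = \left(Q^{2} + 5 Q\right) + Q = Q^{2} + 6 Q$)
$d{\left(H \right)} = \frac{7}{H}$ ($d{\left(H \right)} = \frac{1 \left(6 + 1\right)}{H} = \frac{1 \cdot 7}{H} = \frac{7}{H}$)
$d{\left(j{\left(-1,5 \right)} \right)} M 5 = \frac{7}{3} \cdot 0 \cdot 5 = 0 \cdot 5 = 0$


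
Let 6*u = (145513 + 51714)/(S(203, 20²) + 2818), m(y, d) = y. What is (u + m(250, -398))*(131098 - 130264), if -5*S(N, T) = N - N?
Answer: 614967553/2818 ≈ 2.1823e+5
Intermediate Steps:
S(N, T) = 0 (S(N, T) = -(N - N)/5 = -⅕*0 = 0)
u = 197227/16908 (u = ((145513 + 51714)/(0 + 2818))/6 = (197227/2818)/6 = (197227*(1/2818))/6 = (⅙)*(197227/2818) = 197227/16908 ≈ 11.665)
(u + m(250, -398))*(131098 - 130264) = (197227/16908 + 250)*(131098 - 130264) = (4424227/16908)*834 = 614967553/2818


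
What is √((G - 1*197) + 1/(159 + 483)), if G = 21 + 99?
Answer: I*√31735986/642 ≈ 8.7749*I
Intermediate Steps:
G = 120
√((G - 1*197) + 1/(159 + 483)) = √((120 - 1*197) + 1/(159 + 483)) = √((120 - 197) + 1/642) = √(-77 + 1/642) = √(-49433/642) = I*√31735986/642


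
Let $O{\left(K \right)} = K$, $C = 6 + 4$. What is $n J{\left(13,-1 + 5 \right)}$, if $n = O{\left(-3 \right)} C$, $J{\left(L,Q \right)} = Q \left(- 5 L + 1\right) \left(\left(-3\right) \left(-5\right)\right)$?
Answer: $115200$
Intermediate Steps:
$C = 10$
$J{\left(L,Q \right)} = 15 Q \left(1 - 5 L\right)$ ($J{\left(L,Q \right)} = Q \left(1 - 5 L\right) 15 = 15 Q \left(1 - 5 L\right)$)
$n = -30$ ($n = \left(-3\right) 10 = -30$)
$n J{\left(13,-1 + 5 \right)} = - 30 \cdot 15 \left(-1 + 5\right) \left(1 - 65\right) = - 30 \cdot 15 \cdot 4 \left(1 - 65\right) = - 30 \cdot 15 \cdot 4 \left(-64\right) = \left(-30\right) \left(-3840\right) = 115200$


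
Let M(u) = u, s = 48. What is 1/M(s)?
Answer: 1/48 ≈ 0.020833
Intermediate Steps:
1/M(s) = 1/48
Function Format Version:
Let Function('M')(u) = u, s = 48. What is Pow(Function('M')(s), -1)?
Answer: Rational(1, 48) ≈ 0.020833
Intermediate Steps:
Pow(Function('M')(s), -1) = Pow(48, -1) = Rational(1, 48)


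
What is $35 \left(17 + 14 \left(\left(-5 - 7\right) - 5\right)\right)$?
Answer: $-7735$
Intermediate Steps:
$35 \left(17 + 14 \left(\left(-5 - 7\right) - 5\right)\right) = 35 \left(17 + 14 \left(-12 - 5\right)\right) = 35 \left(17 + 14 \left(-17\right)\right) = 35 \left(17 - 238\right) = 35 \left(-221\right) = -7735$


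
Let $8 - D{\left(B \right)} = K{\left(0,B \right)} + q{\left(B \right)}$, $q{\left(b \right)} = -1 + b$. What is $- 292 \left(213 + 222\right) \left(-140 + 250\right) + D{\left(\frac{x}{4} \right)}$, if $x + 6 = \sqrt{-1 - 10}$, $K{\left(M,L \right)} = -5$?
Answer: $- \frac{27944369}{2} - \frac{i \sqrt{11}}{4} \approx -1.3972 \cdot 10^{7} - 0.82916 i$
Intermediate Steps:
$x = -6 + i \sqrt{11}$ ($x = -6 + \sqrt{-1 - 10} = -6 + \sqrt{-11} = -6 + i \sqrt{11} \approx -6.0 + 3.3166 i$)
$D{\left(B \right)} = 14 - B$ ($D{\left(B \right)} = 8 - \left(-5 + \left(-1 + B\right)\right) = 8 - \left(-6 + B\right) = 14 - B$)
$- 292 \left(213 + 222\right) \left(-140 + 250\right) + D{\left(\frac{x}{4} \right)} = - 292 \left(213 + 222\right) \left(-140 + 250\right) + \left(14 - \frac{-6 + i \sqrt{11}}{4}\right) = - 292 \cdot 435 \cdot 110 + \left(14 - \left(-6 + i \sqrt{11}\right) \frac{1}{4}\right) = \left(-292\right) 47850 + \left(14 - \left(- \frac{3}{2} + \frac{i \sqrt{11}}{4}\right)\right) = -13972200 + \left(14 + \left(\frac{3}{2} - \frac{i \sqrt{11}}{4}\right)\right) = -13972200 + \left(\frac{31}{2} - \frac{i \sqrt{11}}{4}\right) = - \frac{27944369}{2} - \frac{i \sqrt{11}}{4}$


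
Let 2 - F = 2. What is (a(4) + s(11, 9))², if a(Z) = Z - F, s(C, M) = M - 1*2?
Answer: 121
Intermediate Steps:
F = 0 (F = 2 - 1*2 = 2 - 2 = 0)
s(C, M) = -2 + M (s(C, M) = M - 2 = -2 + M)
a(Z) = Z (a(Z) = Z - 1*0 = Z + 0 = Z)
(a(4) + s(11, 9))² = (4 + (-2 + 9))² = (4 + 7)² = 11² = 121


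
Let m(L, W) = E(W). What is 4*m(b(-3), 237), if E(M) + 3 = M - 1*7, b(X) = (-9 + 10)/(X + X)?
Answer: 908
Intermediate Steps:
b(X) = 1/(2*X)
E(M) = -10 + M (E(M) = -3 + (M - 1*7) = -3 + (M - 7) = -3 + (-7 + M) = -10 + M)
m(L, W) = -10 + W
4*m(b(-3), 237) = 4*(-10 + 237) = 4*227 = 908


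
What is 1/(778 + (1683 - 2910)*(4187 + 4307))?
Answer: -1/10421360 ≈ -9.5957e-8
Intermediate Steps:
1/(778 + (1683 - 2910)*(4187 + 4307)) = 1/(778 - 1227*8494) = 1/(778 - 10422138) = 1/(-10421360) = -1/10421360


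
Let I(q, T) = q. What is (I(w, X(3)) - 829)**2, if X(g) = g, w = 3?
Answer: 682276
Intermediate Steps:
(I(w, X(3)) - 829)**2 = (3 - 829)**2 = (-826)**2 = 682276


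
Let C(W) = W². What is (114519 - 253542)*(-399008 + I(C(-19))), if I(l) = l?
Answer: 55421101881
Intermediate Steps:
(114519 - 253542)*(-399008 + I(C(-19))) = (114519 - 253542)*(-399008 + (-19)²) = -139023*(-399008 + 361) = -139023*(-398647) = 55421101881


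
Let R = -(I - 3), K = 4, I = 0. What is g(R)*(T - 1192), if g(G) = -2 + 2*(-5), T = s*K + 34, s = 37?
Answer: 12120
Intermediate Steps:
R = 3 (R = -(0 - 3) = -1*(-3) = 3)
T = 182 (T = 37*4 + 34 = 148 + 34 = 182)
g(G) = -12 (g(G) = -2 - 10 = -12)
g(R)*(T - 1192) = -12*(182 - 1192) = -12*(-1010) = 12120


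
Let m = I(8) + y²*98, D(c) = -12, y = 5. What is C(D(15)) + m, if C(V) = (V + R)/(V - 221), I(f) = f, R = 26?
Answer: 572700/233 ≈ 2457.9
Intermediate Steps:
C(V) = (26 + V)/(-221 + V) (C(V) = (V + 26)/(V - 221) = (26 + V)/(-221 + V))
m = 2458 (m = 8 + 5²*98 = 8 + 25*98 = 8 + 2450 = 2458)
C(D(15)) + m = (26 - 12)/(-221 - 12) + 2458 = 14/(-233) + 2458 = -1/233*14 + 2458 = -14/233 + 2458 = 572700/233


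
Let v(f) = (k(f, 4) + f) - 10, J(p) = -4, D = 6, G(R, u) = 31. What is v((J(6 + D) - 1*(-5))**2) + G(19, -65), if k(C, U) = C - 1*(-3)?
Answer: 26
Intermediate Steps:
k(C, U) = 3 + C (k(C, U) = C + 3 = 3 + C)
v(f) = -7 + 2*f (v(f) = ((3 + f) + f) - 10 = (3 + 2*f) - 10 = -7 + 2*f)
v((J(6 + D) - 1*(-5))**2) + G(19, -65) = (-7 + 2*(-4 - 1*(-5))**2) + 31 = (-7 + 2*(-4 + 5)**2) + 31 = (-7 + 2*1**2) + 31 = (-7 + 2*1) + 31 = (-7 + 2) + 31 = -5 + 31 = 26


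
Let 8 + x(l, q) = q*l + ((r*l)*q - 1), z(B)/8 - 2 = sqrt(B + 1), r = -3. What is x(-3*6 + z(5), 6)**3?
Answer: 2491695 - 5373216*sqrt(6) ≈ -1.0670e+7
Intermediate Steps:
z(B) = 16 + 8*sqrt(1 + B) (z(B) = 16 + 8*sqrt(B + 1) = 16 + 8*sqrt(1 + B))
x(l, q) = -9 - 2*l*q (x(l, q) = -8 + (q*l + ((-3*l)*q - 1)) = -8 + (l*q + (-3*l*q - 1)) = -8 + (l*q + (-1 - 3*l*q)) = -8 + (-1 - 2*l*q) = -9 - 2*l*q)
x(-3*6 + z(5), 6)**3 = (-9 - 2*(-3*6 + (16 + 8*sqrt(1 + 5)))*6)**3 = (-9 - 2*(-18 + (16 + 8*sqrt(6)))*6)**3 = (-9 - 2*(-2 + 8*sqrt(6))*6)**3 = (-9 + (24 - 96*sqrt(6)))**3 = (15 - 96*sqrt(6))**3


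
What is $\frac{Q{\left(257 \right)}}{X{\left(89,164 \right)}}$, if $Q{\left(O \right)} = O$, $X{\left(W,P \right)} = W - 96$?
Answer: $- \frac{257}{7} \approx -36.714$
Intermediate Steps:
$X{\left(W,P \right)} = -96 + W$ ($X{\left(W,P \right)} = W - 96 = -96 + W$)
$\frac{Q{\left(257 \right)}}{X{\left(89,164 \right)}} = \frac{257}{-96 + 89} = \frac{257}{-7} = 257 \left(- \frac{1}{7}\right) = - \frac{257}{7}$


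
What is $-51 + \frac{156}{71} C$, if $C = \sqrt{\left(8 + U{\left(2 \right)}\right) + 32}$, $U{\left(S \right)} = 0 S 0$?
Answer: $-51 + \frac{312 \sqrt{10}}{71} \approx -37.104$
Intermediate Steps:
$U{\left(S \right)} = 0$ ($U{\left(S \right)} = 0 \cdot 0 = 0$)
$C = 2 \sqrt{10}$ ($C = \sqrt{\left(8 + 0\right) + 32} = \sqrt{8 + 32} = \sqrt{40} = 2 \sqrt{10} \approx 6.3246$)
$-51 + \frac{156}{71} C = -51 + \frac{156}{71} \cdot 2 \sqrt{10} = -51 + 156 \cdot \frac{1}{71} \cdot 2 \sqrt{10} = -51 + \frac{156 \cdot 2 \sqrt{10}}{71} = -51 + \frac{312 \sqrt{10}}{71}$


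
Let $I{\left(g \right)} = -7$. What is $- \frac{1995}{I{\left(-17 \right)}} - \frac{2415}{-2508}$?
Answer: $\frac{239065}{836} \approx 285.96$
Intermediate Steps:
$- \frac{1995}{I{\left(-17 \right)}} - \frac{2415}{-2508} = - \frac{1995}{-7} - \frac{2415}{-2508} = \left(-1995\right) \left(- \frac{1}{7}\right) - - \frac{805}{836} = 285 + \frac{805}{836} = \frac{239065}{836}$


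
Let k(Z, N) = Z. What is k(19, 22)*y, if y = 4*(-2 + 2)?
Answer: 0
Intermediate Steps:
y = 0 (y = 4*0 = 0)
k(19, 22)*y = 19*0 = 0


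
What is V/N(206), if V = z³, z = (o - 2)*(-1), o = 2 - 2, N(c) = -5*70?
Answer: -4/175 ≈ -0.022857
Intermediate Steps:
N(c) = -350
o = 0
z = 2 (z = (0 - 2)*(-1) = -2*(-1) = 2)
V = 8 (V = 2³ = 8)
V/N(206) = 8/(-350) = 8*(-1/350) = -4/175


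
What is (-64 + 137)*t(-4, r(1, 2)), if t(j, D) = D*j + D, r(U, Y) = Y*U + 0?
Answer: -438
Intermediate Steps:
r(U, Y) = U*Y (r(U, Y) = U*Y + 0 = U*Y)
t(j, D) = D + D*j
(-64 + 137)*t(-4, r(1, 2)) = (-64 + 137)*((1*2)*(1 - 4)) = 73*(2*(-3)) = 73*(-6) = -438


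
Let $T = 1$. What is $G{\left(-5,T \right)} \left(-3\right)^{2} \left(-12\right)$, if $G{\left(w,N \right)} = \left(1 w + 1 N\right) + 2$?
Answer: $216$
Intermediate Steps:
$G{\left(w,N \right)} = 2 + N + w$ ($G{\left(w,N \right)} = \left(w + N\right) + 2 = \left(N + w\right) + 2 = 2 + N + w$)
$G{\left(-5,T \right)} \left(-3\right)^{2} \left(-12\right) = \left(2 + 1 - 5\right) \left(-3\right)^{2} \left(-12\right) = \left(-2\right) 9 \left(-12\right) = \left(-18\right) \left(-12\right) = 216$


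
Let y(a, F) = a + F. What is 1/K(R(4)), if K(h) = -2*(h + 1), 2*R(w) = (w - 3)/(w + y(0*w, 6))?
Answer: -10/21 ≈ -0.47619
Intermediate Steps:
y(a, F) = F + a
R(w) = (-3 + w)/(2*(6 + w)) (R(w) = ((w - 3)/(w + (6 + 0*w)))/2 = ((-3 + w)/(w + (6 + 0)))/2 = ((-3 + w)/(w + 6))/2 = ((-3 + w)/(6 + w))/2 = (-3 + w)/(2*(6 + w)))
K(h) = -2 - 2*h (K(h) = -2*(1 + h) = -2 - 2*h)
1/K(R(4)) = 1/(-2 - (-3 + 4)/(6 + 4)) = 1/(-2 - 1/10) = 1/(-2 - 2*1/20) = 1/(-2 - ⅒) = 1/(-21/10) = -10/21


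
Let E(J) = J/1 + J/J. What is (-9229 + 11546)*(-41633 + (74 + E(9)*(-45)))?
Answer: -97334853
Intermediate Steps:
E(J) = 1 + J (E(J) = J*1 + 1 = J + 1 = 1 + J)
(-9229 + 11546)*(-41633 + (74 + E(9)*(-45))) = (-9229 + 11546)*(-41633 + (74 + (1 + 9)*(-45))) = 2317*(-41633 + (74 + 10*(-45))) = 2317*(-41633 + (74 - 450)) = 2317*(-41633 - 376) = 2317*(-42009) = -97334853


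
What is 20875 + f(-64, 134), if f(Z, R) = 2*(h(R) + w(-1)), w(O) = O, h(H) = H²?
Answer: 56785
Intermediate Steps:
f(Z, R) = -2 + 2*R² (f(Z, R) = 2*(R² - 1) = 2*(-1 + R²) = -2 + 2*R²)
20875 + f(-64, 134) = 20875 + (-2 + 2*134²) = 20875 + (-2 + 2*17956) = 20875 + (-2 + 35912) = 20875 + 35910 = 56785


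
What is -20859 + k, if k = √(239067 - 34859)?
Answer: -20859 + 4*√12763 ≈ -20407.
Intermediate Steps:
k = 4*√12763 (k = √204208 = 4*√12763 ≈ 451.89)
-20859 + k = -20859 + 4*√12763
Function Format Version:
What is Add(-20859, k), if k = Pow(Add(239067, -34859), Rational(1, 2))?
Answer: Add(-20859, Mul(4, Pow(12763, Rational(1, 2)))) ≈ -20407.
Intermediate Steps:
k = Mul(4, Pow(12763, Rational(1, 2))) (k = Pow(204208, Rational(1, 2)) = Mul(4, Pow(12763, Rational(1, 2))) ≈ 451.89)
Add(-20859, k) = Add(-20859, Mul(4, Pow(12763, Rational(1, 2))))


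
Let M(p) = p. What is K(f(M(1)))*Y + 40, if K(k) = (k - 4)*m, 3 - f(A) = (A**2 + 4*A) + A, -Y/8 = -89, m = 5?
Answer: -24880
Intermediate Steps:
Y = 712 (Y = -8*(-89) = 712)
f(A) = 3 - A**2 - 5*A (f(A) = 3 - ((A**2 + 4*A) + A) = 3 - (A**2 + 5*A) = 3 + (-A**2 - 5*A) = 3 - A**2 - 5*A)
K(k) = -20 + 5*k (K(k) = (k - 4)*5 = (-4 + k)*5 = -20 + 5*k)
K(f(M(1)))*Y + 40 = (-20 + 5*(3 - 1*1**2 - 5*1))*712 + 40 = (-20 + 5*(3 - 1*1 - 5))*712 + 40 = (-20 + 5*(3 - 1 - 5))*712 + 40 = (-20 + 5*(-3))*712 + 40 = (-20 - 15)*712 + 40 = -35*712 + 40 = -24920 + 40 = -24880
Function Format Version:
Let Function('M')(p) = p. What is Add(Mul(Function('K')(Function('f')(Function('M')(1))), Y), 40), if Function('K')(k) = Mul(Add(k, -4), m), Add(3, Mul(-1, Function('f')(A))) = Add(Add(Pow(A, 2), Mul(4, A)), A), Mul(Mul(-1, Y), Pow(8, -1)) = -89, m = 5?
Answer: -24880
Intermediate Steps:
Y = 712 (Y = Mul(-8, -89) = 712)
Function('f')(A) = Add(3, Mul(-1, Pow(A, 2)), Mul(-5, A)) (Function('f')(A) = Add(3, Mul(-1, Add(Add(Pow(A, 2), Mul(4, A)), A))) = Add(3, Mul(-1, Add(Pow(A, 2), Mul(5, A)))) = Add(3, Add(Mul(-1, Pow(A, 2)), Mul(-5, A))) = Add(3, Mul(-1, Pow(A, 2)), Mul(-5, A)))
Function('K')(k) = Add(-20, Mul(5, k)) (Function('K')(k) = Mul(Add(k, -4), 5) = Mul(Add(-4, k), 5) = Add(-20, Mul(5, k)))
Add(Mul(Function('K')(Function('f')(Function('M')(1))), Y), 40) = Add(Mul(Add(-20, Mul(5, Add(3, Mul(-1, Pow(1, 2)), Mul(-5, 1)))), 712), 40) = Add(Mul(Add(-20, Mul(5, Add(3, Mul(-1, 1), -5))), 712), 40) = Add(Mul(Add(-20, Mul(5, Add(3, -1, -5))), 712), 40) = Add(Mul(Add(-20, Mul(5, -3)), 712), 40) = Add(Mul(Add(-20, -15), 712), 40) = Add(Mul(-35, 712), 40) = Add(-24920, 40) = -24880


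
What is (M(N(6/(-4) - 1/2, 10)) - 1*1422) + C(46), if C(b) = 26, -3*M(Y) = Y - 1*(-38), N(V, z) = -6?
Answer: -4220/3 ≈ -1406.7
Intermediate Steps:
M(Y) = -38/3 - Y/3 (M(Y) = -(Y - 1*(-38))/3 = -(Y + 38)/3 = -(38 + Y)/3 = -38/3 - Y/3)
(M(N(6/(-4) - 1/2, 10)) - 1*1422) + C(46) = ((-38/3 - ⅓*(-6)) - 1*1422) + 26 = ((-38/3 + 2) - 1422) + 26 = (-32/3 - 1422) + 26 = -4298/3 + 26 = -4220/3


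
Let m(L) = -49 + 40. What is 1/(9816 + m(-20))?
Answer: 1/9807 ≈ 0.00010197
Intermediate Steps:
m(L) = -9
1/(9816 + m(-20)) = 1/(9816 - 9) = 1/9807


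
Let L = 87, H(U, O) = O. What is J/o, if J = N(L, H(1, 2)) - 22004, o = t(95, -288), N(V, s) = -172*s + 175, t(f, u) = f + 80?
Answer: -22173/175 ≈ -126.70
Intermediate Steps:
t(f, u) = 80 + f
N(V, s) = 175 - 172*s
o = 175 (o = 80 + 95 = 175)
J = -22173 (J = (175 - 172*2) - 22004 = (175 - 344) - 22004 = -169 - 22004 = -22173)
J/o = -22173/175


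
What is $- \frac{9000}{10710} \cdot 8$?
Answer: $- \frac{800}{119} \approx -6.7227$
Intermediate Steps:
$- \frac{9000}{10710} \cdot 8 = \left(-9000\right) \frac{1}{10710} \cdot 8 = \left(- \frac{100}{119}\right) 8 = - \frac{800}{119}$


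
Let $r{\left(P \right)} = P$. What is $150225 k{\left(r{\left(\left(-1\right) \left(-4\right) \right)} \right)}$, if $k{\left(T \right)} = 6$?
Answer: $901350$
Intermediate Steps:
$150225 k{\left(r{\left(\left(-1\right) \left(-4\right) \right)} \right)} = 150225 \cdot 6 = 901350$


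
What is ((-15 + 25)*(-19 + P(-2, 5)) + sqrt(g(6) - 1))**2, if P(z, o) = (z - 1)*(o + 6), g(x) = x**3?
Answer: (520 - sqrt(215))**2 ≈ 2.5537e+5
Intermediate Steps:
P(z, o) = (-1 + z)*(6 + o)
((-15 + 25)*(-19 + P(-2, 5)) + sqrt(g(6) - 1))**2 = ((-15 + 25)*(-19 + (-6 - 1*5 + 6*(-2) + 5*(-2))) + sqrt(6**3 - 1))**2 = (10*(-19 + (-6 - 5 - 12 - 10)) + sqrt(216 - 1))**2 = (10*(-19 - 33) + sqrt(215))**2 = (10*(-52) + sqrt(215))**2 = (-520 + sqrt(215))**2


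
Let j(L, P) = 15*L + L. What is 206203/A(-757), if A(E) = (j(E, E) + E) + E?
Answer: -206203/13626 ≈ -15.133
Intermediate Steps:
j(L, P) = 16*L
A(E) = 18*E (A(E) = (16*E + E) + E = 17*E + E = 18*E)
206203/A(-757) = 206203/((18*(-757))) = 206203/(-13626) = 206203*(-1/13626) = -206203/13626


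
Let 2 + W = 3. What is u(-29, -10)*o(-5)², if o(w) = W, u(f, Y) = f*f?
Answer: 841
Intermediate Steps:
W = 1 (W = -2 + 3 = 1)
u(f, Y) = f²
o(w) = 1
u(-29, -10)*o(-5)² = (-29)²*1² = 841*1 = 841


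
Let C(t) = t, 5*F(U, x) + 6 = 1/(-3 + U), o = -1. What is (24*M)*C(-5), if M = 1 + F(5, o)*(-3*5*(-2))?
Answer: 3840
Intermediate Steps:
F(U, x) = -6/5 + 1/(5*(-3 + U))
M = -32 (M = 1 + ((19 - 6*5)/(5*(-3 + 5)))*(-3*5*(-2)) = 1 + ((1/5)*(19 - 30)/2)*(-15*(-2)) = 1 + ((1/5)*(1/2)*(-11))*30 = 1 - 11/10*30 = 1 - 33 = -32)
(24*M)*C(-5) = (24*(-32))*(-5) = -768*(-5) = 3840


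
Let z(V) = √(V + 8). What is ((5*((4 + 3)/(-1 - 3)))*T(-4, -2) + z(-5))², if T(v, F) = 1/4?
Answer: 1993/256 - 35*√3/8 ≈ 0.20743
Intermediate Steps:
T(v, F) = ¼
z(V) = √(8 + V)
((5*((4 + 3)/(-1 - 3)))*T(-4, -2) + z(-5))² = ((5*((4 + 3)/(-1 - 3)))*(¼) + √(8 - 5))² = ((5*(7/(-4)))*(¼) + √3)² = ((5*(7*(-¼)))*(¼) + √3)² = ((5*(-7/4))*(¼) + √3)² = (-35/4*¼ + √3)² = (-35/16 + √3)²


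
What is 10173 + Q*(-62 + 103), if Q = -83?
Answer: 6770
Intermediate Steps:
10173 + Q*(-62 + 103) = 10173 - 83*(-62 + 103) = 10173 - 83*41 = 10173 - 3403 = 6770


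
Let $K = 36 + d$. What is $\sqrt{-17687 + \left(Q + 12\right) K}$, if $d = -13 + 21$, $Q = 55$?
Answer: $17 i \sqrt{51} \approx 121.4 i$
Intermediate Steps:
$d = 8$
$K = 44$ ($K = 36 + 8 = 44$)
$\sqrt{-17687 + \left(Q + 12\right) K} = \sqrt{-17687 + \left(55 + 12\right) 44} = \sqrt{-17687 + 67 \cdot 44} = \sqrt{-17687 + 2948} = \sqrt{-14739} = 17 i \sqrt{51}$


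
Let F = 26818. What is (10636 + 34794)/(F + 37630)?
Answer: 22715/32224 ≈ 0.70491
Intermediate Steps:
(10636 + 34794)/(F + 37630) = (10636 + 34794)/(26818 + 37630) = 45430/64448 = 45430*(1/64448) = 22715/32224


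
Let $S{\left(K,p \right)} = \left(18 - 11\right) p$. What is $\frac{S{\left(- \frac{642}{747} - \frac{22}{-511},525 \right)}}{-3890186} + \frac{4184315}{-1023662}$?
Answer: $- \frac{4070381397610}{995558895283} \approx -4.0885$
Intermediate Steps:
$S{\left(K,p \right)} = 7 p$
$\frac{S{\left(- \frac{642}{747} - \frac{22}{-511},525 \right)}}{-3890186} + \frac{4184315}{-1023662} = \frac{7 \cdot 525}{-3890186} + \frac{4184315}{-1023662} = 3675 \left(- \frac{1}{3890186}\right) + 4184315 \left(- \frac{1}{1023662}\right) = - \frac{3675}{3890186} - \frac{4184315}{1023662} = - \frac{4070381397610}{995558895283}$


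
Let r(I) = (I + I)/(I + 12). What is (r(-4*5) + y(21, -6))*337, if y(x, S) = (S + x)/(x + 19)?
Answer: 14491/8 ≈ 1811.4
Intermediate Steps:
r(I) = 2*I/(12 + I) (r(I) = (2*I)/(12 + I) = 2*I/(12 + I))
y(x, S) = (S + x)/(19 + x)
(r(-4*5) + y(21, -6))*337 = (2*(-4*5)/(12 - 4*5) + (-6 + 21)/(19 + 21))*337 = (2*(-20)/(12 - 20) + 15/40)*337 = (2*(-20)/(-8) + (1/40)*15)*337 = (2*(-20)*(-⅛) + 3/8)*337 = (5 + 3/8)*337 = (43/8)*337 = 14491/8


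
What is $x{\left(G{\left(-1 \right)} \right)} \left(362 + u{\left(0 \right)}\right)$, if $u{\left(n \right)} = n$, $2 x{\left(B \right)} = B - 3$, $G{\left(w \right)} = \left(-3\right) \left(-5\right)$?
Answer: $2172$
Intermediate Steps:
$G{\left(w \right)} = 15$
$x{\left(B \right)} = - \frac{3}{2} + \frac{B}{2}$ ($x{\left(B \right)} = \frac{B - 3}{2} = \frac{-3 + B}{2} = - \frac{3}{2} + \frac{B}{2}$)
$x{\left(G{\left(-1 \right)} \right)} \left(362 + u{\left(0 \right)}\right) = \left(- \frac{3}{2} + \frac{1}{2} \cdot 15\right) \left(362 + 0\right) = \left(- \frac{3}{2} + \frac{15}{2}\right) 362 = 6 \cdot 362 = 2172$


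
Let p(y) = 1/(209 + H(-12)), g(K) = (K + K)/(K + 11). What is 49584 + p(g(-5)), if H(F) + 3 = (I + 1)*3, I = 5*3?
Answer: 12594337/254 ≈ 49584.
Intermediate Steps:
I = 15
H(F) = 45 (H(F) = -3 + (15 + 1)*3 = -3 + 16*3 = -3 + 48 = 45)
g(K) = 2*K/(11 + K) (g(K) = (2*K)/(11 + K) = 2*K/(11 + K))
p(y) = 1/254 (p(y) = 1/(209 + 45) = 1/254)
49584 + p(g(-5)) = 49584 + 1/254 = 12594337/254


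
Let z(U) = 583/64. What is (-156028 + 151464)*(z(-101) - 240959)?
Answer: 17595124813/16 ≈ 1.0997e+9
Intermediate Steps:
z(U) = 583/64 (z(U) = 583*(1/64) = 583/64)
(-156028 + 151464)*(z(-101) - 240959) = (-156028 + 151464)*(583/64 - 240959) = -4564*(-15420793/64) = 17595124813/16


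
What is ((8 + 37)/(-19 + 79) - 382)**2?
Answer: 2325625/16 ≈ 1.4535e+5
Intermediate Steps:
((8 + 37)/(-19 + 79) - 382)**2 = (45/60 - 382)**2 = (45*(1/60) - 382)**2 = (3/4 - 382)**2 = (-1525/4)**2 = 2325625/16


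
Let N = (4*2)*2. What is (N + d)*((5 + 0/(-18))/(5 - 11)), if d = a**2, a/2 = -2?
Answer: -80/3 ≈ -26.667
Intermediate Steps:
a = -4 (a = 2*(-2) = -4)
N = 16 (N = 8*2 = 16)
d = 16 (d = (-4)**2 = 16)
(N + d)*((5 + 0/(-18))/(5 - 11)) = (16 + 16)*((5 + 0/(-18))/(5 - 11)) = 32*((5 + 0*(-1/18))/(-6)) = 32*((5 + 0)*(-1/6)) = 32*(5*(-1/6)) = 32*(-5/6) = -80/3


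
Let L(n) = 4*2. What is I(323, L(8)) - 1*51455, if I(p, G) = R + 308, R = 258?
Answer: -50889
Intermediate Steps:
L(n) = 8
I(p, G) = 566 (I(p, G) = 258 + 308 = 566)
I(323, L(8)) - 1*51455 = 566 - 1*51455 = 566 - 51455 = -50889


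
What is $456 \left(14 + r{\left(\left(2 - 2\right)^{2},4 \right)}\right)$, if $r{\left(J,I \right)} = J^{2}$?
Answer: $6384$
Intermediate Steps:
$456 \left(14 + r{\left(\left(2 - 2\right)^{2},4 \right)}\right) = 456 \left(14 + \left(\left(2 - 2\right)^{2}\right)^{2}\right) = 456 \left(14 + \left(0^{2}\right)^{2}\right) = 456 \left(14 + 0^{2}\right) = 456 \left(14 + 0\right) = 456 \cdot 14 = 6384$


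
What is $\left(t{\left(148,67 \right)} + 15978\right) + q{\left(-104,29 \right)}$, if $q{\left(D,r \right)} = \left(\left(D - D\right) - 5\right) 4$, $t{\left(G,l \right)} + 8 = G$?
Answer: $16098$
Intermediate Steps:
$t{\left(G,l \right)} = -8 + G$
$q{\left(D,r \right)} = -20$ ($q{\left(D,r \right)} = \left(0 - 5\right) 4 = \left(-5\right) 4 = -20$)
$\left(t{\left(148,67 \right)} + 15978\right) + q{\left(-104,29 \right)} = \left(\left(-8 + 148\right) + 15978\right) - 20 = \left(140 + 15978\right) - 20 = 16118 - 20 = 16098$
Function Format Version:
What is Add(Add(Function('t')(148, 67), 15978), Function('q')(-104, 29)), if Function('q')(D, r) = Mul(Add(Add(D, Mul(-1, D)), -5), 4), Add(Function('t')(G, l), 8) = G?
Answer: 16098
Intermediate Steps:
Function('t')(G, l) = Add(-8, G)
Function('q')(D, r) = -20 (Function('q')(D, r) = Mul(Add(0, -5), 4) = Mul(-5, 4) = -20)
Add(Add(Function('t')(148, 67), 15978), Function('q')(-104, 29)) = Add(Add(Add(-8, 148), 15978), -20) = Add(Add(140, 15978), -20) = Add(16118, -20) = 16098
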